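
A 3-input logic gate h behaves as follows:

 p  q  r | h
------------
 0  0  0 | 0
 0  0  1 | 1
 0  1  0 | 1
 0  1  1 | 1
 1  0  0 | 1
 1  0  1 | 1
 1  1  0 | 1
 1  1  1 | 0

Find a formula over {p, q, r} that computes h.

h(p, q, r) = not (((not p and not q) and not r) or ((p and q) and r))

The 0-rows are (0,0,0), (1,1,1). Take each as a conjunction (¬p·¬q·¬r, p·q·r), form their disjunction, and complement — that gives a formula that is 1 everywhere h is.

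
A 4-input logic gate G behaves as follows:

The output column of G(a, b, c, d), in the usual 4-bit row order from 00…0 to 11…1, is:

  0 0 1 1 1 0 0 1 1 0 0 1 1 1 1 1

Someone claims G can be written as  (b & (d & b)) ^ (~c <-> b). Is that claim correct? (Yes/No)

No

Test each input against both G and the formula:
  a=0, b=0, c=0, d=0: formula gives 0, G = 0 ✓
  a=0, b=0, c=0, d=1: formula gives 0, G = 0 ✓
  a=0, b=0, c=1, d=0: formula gives 1, G = 1 ✓
  a=0, b=0, c=1, d=1: formula gives 1, G = 1 ✓
  …
  a=1, b=0, c=0, d=0: formula gives 0, but G = 1 ✗
Row (1,0,0,0) is a counterexample, so the formula is not equivalent to G.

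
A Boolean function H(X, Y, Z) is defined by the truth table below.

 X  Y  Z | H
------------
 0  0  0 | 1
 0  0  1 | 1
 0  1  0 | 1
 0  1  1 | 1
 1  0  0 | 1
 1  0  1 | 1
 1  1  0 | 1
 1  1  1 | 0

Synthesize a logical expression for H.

H is 0 on exactly one input, (1,1,1), whose minterm is X·Y·Z. So H is the negation of that single conjunction.

H(X, Y, Z) = not ((X and Y) and Z)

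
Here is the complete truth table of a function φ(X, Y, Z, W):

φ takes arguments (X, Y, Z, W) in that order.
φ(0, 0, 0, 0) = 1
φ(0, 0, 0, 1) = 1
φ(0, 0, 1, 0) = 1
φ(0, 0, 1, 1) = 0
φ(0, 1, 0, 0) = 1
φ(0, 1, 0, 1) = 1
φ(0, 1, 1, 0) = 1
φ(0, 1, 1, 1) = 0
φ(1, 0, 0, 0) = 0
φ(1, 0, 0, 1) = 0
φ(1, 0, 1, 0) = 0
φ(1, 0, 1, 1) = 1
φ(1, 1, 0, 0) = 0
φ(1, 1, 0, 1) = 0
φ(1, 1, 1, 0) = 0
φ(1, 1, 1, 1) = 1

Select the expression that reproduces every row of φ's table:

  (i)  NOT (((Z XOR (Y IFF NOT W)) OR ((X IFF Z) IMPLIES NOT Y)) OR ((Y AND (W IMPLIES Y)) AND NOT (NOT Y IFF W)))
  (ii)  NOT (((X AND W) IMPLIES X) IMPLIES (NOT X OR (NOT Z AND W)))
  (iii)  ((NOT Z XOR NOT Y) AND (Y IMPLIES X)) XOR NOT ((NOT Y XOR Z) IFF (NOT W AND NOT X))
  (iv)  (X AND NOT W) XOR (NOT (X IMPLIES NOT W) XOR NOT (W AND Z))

iv

(i) fails at (0,0,0,0): the formula yields 0, φ is 1.
(ii) fails at (0,0,0,0): the formula yields 0, φ is 1.
(iii) fails at (0,0,0,0): the formula yields 0, φ is 1.
Only (iv) survives; checking it on all 16 rows confirms it matches φ.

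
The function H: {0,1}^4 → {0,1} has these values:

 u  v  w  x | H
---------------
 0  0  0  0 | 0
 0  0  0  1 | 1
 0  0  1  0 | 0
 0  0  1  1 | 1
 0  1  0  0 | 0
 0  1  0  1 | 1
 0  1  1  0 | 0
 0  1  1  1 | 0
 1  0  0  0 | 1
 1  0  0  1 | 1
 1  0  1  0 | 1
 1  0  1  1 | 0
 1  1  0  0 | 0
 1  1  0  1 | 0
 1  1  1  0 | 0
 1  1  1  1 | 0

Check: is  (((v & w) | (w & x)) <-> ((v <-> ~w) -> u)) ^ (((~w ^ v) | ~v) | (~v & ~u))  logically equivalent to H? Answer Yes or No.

No

Test each input against both H and the formula:
  u=0, v=0, w=0, x=0: formula gives 1, but H = 0 ✗
A single disagreement suffices: at (0,0,0,0) they differ, so the formula does not compute H.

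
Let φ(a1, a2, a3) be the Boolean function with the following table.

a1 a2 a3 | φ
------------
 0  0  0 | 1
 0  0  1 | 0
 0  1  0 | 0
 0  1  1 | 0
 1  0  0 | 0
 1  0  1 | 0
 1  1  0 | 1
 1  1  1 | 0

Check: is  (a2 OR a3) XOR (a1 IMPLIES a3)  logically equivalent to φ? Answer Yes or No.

Yes

Test each input against both φ and the formula:
  a1=0, a2=0, a3=0: formula gives 1, φ = 1 ✓
  a1=0, a2=0, a3=1: formula gives 0, φ = 0 ✓
  a1=0, a2=1, a3=0: formula gives 0, φ = 0 ✓
  a1=0, a2=1, a3=1: formula gives 0, φ = 0 ✓
  a1=1, a2=0, a3=0: formula gives 0, φ = 0 ✓
  …and likewise for the remaining 3 rows.
All 8 rows match — the expression computes φ exactly.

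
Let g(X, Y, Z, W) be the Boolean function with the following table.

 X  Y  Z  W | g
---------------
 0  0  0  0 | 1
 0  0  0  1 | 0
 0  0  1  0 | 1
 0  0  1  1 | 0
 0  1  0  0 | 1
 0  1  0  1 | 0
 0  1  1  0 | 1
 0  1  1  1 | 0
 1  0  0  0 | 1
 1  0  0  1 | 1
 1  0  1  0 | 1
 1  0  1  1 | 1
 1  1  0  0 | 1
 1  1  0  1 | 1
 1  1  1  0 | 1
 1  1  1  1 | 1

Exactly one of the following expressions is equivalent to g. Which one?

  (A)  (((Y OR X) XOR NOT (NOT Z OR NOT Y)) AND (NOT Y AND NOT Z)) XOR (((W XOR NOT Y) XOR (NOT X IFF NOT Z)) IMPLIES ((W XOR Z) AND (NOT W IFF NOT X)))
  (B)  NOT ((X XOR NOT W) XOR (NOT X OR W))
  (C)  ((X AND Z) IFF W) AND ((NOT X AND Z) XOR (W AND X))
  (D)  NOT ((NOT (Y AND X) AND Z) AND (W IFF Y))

B

(A): at (0,0,1,1) it gives 1, but g = 0 — eliminated.
(C): at (0,0,0,0) it gives 0, but g = 1 — eliminated.
(D): at (0,0,0,1) it gives 1, but g = 0 — eliminated.
That leaves (B). Evaluating it on every row reproduces the table of g exactly.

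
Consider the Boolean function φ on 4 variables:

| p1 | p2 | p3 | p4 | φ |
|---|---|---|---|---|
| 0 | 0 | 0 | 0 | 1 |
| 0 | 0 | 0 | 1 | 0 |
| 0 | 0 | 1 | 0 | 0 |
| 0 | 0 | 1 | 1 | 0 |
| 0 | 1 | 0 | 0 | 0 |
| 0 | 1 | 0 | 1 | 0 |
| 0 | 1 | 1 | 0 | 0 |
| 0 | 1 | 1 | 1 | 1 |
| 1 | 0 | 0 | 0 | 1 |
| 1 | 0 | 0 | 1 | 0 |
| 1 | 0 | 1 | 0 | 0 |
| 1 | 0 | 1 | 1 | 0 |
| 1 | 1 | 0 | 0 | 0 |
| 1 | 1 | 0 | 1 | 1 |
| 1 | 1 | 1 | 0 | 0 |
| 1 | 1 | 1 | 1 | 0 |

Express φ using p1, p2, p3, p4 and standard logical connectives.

φ(p1, p2, p3, p4) = (((((not p1 and not p2) and not p3) and not p4) or (((not p1 and p2) and p3) and p4)) or (((p1 and not p2) and not p3) and not p4)) or (((p1 and p2) and not p3) and p4)

φ=1 on 4 inputs: (0,0,0,0), (0,1,1,1), (1,0,0,0), (1,1,0,1). Reading each as a conjunction of literals (¬p1·¬p2·¬p3·¬p4, ¬p1·p2·p3·p4, p1·¬p2·¬p3·¬p4, p1·p2·¬p3·p4) and taking the OR gives the canonical DNF.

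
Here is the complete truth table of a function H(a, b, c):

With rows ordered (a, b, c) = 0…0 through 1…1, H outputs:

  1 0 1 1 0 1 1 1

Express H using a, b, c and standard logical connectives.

H(a, b, c) = NOT (((NOT a AND NOT b) AND c) OR ((a AND NOT b) AND NOT c))

H is 0 on only 2 rows — (0,0,1), (1,0,0). Writing each as a minterm (¬a·¬b·c, a·¬b·¬c) and OR-ing them characterizes exactly where H=0, so H is the negation of that disjunction.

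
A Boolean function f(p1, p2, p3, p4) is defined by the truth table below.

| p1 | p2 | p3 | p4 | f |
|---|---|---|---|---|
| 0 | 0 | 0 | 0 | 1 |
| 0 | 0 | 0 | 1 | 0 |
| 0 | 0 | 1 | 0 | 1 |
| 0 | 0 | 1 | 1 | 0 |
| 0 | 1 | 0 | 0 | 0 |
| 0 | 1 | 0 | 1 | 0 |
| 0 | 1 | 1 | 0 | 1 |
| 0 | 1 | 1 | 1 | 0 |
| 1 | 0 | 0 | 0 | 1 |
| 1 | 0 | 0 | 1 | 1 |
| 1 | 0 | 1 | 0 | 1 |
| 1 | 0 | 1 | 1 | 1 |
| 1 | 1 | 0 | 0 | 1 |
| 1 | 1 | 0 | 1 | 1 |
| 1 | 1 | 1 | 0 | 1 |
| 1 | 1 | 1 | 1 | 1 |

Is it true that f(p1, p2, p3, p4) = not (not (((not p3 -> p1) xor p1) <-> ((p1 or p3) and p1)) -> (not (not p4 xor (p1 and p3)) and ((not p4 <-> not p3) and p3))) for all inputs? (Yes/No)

Evaluate not (not (((not p3 -> p1) xor p1) <-> ((p1 or p3) and p1)) -> (not (not p4 xor (p1 and p3)) and ((not p4 <-> not p3) and p3))) on each row and compare to f:
  p1=0, p2=0, p3=0, p4=0: formula gives 0, but f = 1 ✗
Row (0,0,0,0) is a counterexample, so the formula is not equivalent to f.

No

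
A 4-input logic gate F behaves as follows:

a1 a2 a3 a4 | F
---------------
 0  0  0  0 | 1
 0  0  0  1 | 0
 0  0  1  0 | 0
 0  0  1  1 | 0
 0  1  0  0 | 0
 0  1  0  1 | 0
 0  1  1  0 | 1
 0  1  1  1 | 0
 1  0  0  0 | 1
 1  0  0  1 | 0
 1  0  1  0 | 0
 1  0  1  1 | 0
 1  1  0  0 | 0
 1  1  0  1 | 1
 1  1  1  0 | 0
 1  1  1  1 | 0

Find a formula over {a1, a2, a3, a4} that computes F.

F=1 on 4 inputs: (0,0,0,0), (0,1,1,0), (1,0,0,0), (1,1,0,1). Reading each as a conjunction of literals (¬a1·¬a2·¬a3·¬a4, ¬a1·a2·a3·¬a4, a1·¬a2·¬a3·¬a4, a1·a2·¬a3·a4) and taking the OR gives the canonical DNF.

F(a1, a2, a3, a4) = (((((~a1 & ~a2) & ~a3) & ~a4) | (((~a1 & a2) & a3) & ~a4)) | (((a1 & ~a2) & ~a3) & ~a4)) | (((a1 & a2) & ~a3) & a4)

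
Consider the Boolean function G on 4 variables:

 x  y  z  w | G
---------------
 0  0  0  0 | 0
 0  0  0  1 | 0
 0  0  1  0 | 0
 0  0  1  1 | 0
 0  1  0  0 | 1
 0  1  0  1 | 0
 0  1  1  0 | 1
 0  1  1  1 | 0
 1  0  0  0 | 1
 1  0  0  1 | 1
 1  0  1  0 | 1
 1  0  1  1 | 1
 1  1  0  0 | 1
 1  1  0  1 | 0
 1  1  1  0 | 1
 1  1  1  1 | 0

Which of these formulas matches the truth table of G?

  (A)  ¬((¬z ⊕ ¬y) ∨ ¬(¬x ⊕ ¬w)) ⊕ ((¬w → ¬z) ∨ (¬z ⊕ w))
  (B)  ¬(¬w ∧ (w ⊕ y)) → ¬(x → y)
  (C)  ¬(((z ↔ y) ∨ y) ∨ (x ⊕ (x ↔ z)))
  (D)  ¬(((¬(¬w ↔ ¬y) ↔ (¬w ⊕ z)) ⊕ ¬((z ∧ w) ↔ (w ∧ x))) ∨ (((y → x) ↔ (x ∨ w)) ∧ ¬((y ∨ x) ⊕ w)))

(A) disagrees with G on (0,0,0,0) (formula → 1, table → 0); rule it out.
(C) disagrees with G on (0,0,1,0) (formula → 1, table → 0); rule it out.
(D) disagrees with G on (0,0,0,0) (formula → 1, table → 0); rule it out.
That leaves (B). Evaluating it on every row reproduces the table of G exactly.

B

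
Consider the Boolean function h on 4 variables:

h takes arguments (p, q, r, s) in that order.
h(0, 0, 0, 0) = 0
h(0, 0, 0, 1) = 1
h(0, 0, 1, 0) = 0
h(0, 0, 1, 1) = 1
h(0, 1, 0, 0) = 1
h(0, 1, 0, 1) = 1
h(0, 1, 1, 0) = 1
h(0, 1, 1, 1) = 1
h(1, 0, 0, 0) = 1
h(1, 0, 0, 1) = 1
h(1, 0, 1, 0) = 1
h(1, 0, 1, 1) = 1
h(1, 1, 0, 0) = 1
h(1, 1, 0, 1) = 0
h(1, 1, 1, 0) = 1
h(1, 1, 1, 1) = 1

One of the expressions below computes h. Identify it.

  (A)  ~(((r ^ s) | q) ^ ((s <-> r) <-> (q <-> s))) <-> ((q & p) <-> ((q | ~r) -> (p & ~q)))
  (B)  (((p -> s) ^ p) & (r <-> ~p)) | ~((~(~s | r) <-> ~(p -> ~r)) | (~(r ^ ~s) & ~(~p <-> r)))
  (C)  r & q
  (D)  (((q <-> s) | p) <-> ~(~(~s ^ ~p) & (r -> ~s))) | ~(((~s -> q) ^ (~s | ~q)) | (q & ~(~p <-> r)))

(A): at (0,0,1,0) it gives 1, but h = 0 — eliminated.
(B): at (0,0,0,1) it gives 0, but h = 1 — eliminated.
(C): at (0,0,0,1) it gives 0, but h = 1 — eliminated.
That leaves (D). Evaluating it on every row reproduces the table of h exactly.

D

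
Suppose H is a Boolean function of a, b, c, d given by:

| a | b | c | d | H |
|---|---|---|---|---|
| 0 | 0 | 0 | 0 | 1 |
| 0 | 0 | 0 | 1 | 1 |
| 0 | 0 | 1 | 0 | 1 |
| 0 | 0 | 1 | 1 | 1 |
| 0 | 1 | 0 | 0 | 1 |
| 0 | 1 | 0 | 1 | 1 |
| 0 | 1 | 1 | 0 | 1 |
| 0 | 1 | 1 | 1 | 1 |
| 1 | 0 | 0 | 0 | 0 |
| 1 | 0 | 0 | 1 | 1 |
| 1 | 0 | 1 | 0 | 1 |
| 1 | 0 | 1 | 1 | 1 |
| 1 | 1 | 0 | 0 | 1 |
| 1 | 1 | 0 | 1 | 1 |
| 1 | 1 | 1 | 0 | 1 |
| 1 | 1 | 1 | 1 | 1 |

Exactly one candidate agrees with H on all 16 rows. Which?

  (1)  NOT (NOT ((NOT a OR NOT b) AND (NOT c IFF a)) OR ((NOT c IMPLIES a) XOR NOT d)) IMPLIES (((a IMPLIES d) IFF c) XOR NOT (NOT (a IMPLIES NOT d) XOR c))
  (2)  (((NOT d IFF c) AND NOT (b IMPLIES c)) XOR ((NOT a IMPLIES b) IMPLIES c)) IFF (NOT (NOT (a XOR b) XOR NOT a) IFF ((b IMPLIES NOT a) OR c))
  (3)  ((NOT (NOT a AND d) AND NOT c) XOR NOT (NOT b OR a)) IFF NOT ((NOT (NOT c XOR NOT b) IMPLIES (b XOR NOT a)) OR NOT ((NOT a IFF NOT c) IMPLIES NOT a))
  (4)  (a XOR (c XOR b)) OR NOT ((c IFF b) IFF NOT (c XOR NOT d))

1

(2) disagrees with H on (0,1,0,1) (formula → 0, table → 1); rule it out.
(3) disagrees with H on (0,0,0,0) (formula → 0, table → 1); rule it out.
(4) disagrees with H on (0,0,0,1) (formula → 0, table → 1); rule it out.
That leaves (1). Evaluating it on every row reproduces the table of H exactly.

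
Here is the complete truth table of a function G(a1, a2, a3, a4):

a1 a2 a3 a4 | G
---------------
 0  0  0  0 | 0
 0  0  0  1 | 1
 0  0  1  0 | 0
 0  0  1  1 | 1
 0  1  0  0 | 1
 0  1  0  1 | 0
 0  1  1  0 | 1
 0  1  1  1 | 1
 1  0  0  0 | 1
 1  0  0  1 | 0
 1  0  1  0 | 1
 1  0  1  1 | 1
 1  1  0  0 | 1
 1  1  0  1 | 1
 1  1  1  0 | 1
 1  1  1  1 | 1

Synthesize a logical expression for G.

There are just 4 zero rows: (0,0,0,0), (0,0,1,0), (0,1,0,1), (1,0,0,1). Their minterms are ¬a1·¬a2·¬a3·¬a4, ¬a1·¬a2·a3·¬a4, ¬a1·a2·¬a3·a4, a1·¬a2·¬a3·a4; the OR of those covers precisely the 0-outputs, and negating it yields G.

G(a1, a2, a3, a4) = ~((((((~a1 & ~a2) & ~a3) & ~a4) | (((~a1 & ~a2) & a3) & ~a4)) | (((~a1 & a2) & ~a3) & a4)) | (((a1 & ~a2) & ~a3) & a4))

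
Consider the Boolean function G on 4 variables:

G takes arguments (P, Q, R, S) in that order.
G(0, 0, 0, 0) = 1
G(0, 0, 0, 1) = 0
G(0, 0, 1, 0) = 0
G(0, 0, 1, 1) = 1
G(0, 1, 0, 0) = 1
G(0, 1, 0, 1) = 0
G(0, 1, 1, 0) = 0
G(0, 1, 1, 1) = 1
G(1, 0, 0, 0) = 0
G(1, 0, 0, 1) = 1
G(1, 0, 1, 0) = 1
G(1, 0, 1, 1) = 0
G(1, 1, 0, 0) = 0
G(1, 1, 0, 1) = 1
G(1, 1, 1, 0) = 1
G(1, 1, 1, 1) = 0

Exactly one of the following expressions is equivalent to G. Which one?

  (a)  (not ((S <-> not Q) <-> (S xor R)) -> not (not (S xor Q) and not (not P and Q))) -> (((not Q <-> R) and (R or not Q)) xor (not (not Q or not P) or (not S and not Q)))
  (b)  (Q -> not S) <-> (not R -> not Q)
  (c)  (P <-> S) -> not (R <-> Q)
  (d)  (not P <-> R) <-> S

d

(a): at (0,0,1,0) it gives 1, but G = 0 — eliminated.
(b): at (0,0,0,1) it gives 1, but G = 0 — eliminated.
(c): at (0,0,0,0) it gives 0, but G = 1 — eliminated.
That leaves (d). Evaluating it on every row reproduces the table of G exactly.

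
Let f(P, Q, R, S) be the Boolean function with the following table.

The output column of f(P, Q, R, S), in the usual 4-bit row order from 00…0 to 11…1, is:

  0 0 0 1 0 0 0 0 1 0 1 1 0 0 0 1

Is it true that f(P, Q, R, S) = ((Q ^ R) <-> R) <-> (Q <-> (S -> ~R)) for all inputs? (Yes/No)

No

Check the formula against f row by row:
  P=0, Q=0, R=0, S=0: formula gives 0, f = 0 ✓
  P=0, Q=0, R=0, S=1: formula gives 0, f = 0 ✓
  P=0, Q=0, R=1, S=0: formula gives 0, f = 0 ✓
  P=0, Q=0, R=1, S=1: formula gives 1, f = 1 ✓
  …
  P=0, Q=1, R=1, S=1: formula gives 1, but f = 0 ✗
A single disagreement suffices: at (0,1,1,1) they differ, so the formula does not compute f.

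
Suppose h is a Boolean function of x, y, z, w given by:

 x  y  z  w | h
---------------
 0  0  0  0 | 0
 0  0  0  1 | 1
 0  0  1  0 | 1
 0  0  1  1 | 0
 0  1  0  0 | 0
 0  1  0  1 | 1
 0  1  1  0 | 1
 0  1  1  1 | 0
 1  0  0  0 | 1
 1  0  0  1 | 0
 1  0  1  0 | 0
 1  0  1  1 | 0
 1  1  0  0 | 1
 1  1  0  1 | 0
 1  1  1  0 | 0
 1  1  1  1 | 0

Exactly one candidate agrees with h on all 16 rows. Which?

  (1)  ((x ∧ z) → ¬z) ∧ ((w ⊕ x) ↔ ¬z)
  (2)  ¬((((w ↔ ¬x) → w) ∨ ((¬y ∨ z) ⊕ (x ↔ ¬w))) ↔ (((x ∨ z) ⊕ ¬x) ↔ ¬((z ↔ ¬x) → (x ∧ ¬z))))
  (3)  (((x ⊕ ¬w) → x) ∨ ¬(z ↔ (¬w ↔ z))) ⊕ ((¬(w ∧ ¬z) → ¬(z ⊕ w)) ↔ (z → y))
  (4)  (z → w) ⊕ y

(2) fails at (0,0,0,0): the formula yields 1, h is 0.
(3) fails at (0,0,0,0): the formula yields 1, h is 0.
(4) fails at (0,0,0,0): the formula yields 1, h is 0.
(1) is the remaining candidate, and it agrees with h on all 16 inputs.

1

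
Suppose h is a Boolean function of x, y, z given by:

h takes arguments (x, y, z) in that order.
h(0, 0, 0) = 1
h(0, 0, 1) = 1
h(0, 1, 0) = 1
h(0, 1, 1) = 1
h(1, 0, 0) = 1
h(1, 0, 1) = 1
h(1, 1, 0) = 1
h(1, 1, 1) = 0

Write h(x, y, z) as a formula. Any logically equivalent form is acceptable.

The output is 0 only when every input is 1 — NAND of all inputs.

h(x, y, z) = NOT ((x AND y) AND z)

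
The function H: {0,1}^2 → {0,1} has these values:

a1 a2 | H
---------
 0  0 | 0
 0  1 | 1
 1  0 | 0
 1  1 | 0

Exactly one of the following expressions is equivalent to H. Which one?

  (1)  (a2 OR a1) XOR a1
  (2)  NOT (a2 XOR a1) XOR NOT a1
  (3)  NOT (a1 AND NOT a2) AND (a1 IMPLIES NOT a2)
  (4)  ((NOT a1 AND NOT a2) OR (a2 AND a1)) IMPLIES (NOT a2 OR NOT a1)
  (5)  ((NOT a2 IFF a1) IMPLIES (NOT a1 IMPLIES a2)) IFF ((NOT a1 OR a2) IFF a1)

(2) disagrees with H on (1,1) (formula → 1, table → 0); rule it out.
(3) disagrees with H on (0,0) (formula → 1, table → 0); rule it out.
(4) disagrees with H on (0,0) (formula → 1, table → 0); rule it out.
(5) disagrees with H on (0,1) (formula → 0, table → 1); rule it out.
That leaves (1). Evaluating it on every row reproduces the table of H exactly.

1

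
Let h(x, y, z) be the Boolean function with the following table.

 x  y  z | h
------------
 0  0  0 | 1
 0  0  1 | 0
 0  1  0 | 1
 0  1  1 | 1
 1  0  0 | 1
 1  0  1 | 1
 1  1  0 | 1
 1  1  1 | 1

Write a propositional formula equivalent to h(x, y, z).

h(x, y, z) = ((x' · y') · z)'

Only row (0,0,1) gives 0. So h is 1 everywhere except there — the complement of the minterm ¬x·¬y·z.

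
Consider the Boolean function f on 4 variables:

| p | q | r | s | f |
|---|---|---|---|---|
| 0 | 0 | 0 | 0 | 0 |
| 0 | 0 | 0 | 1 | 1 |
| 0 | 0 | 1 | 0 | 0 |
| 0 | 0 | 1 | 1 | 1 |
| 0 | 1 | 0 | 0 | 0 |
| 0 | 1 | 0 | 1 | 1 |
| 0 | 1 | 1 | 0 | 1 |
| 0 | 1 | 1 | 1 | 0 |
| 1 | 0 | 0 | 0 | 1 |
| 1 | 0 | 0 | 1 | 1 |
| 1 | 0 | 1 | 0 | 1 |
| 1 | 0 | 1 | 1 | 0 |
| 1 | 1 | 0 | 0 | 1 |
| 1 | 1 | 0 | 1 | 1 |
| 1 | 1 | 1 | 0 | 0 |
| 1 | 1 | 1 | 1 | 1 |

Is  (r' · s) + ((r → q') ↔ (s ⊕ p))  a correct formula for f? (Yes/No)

Yes

Evaluate (r' · s) + ((r → q') ↔ (s ⊕ p)) on each row and compare to f:
  p=0, q=0, r=0, s=0: formula gives 0, f = 0 ✓
  p=0, q=0, r=0, s=1: formula gives 1, f = 1 ✓
  p=0, q=0, r=1, s=0: formula gives 0, f = 0 ✓
  p=0, q=0, r=1, s=1: formula gives 1, f = 1 ✓
  … (the remaining 12 rows also agree.)
No disagreement on any input; they are logically equivalent.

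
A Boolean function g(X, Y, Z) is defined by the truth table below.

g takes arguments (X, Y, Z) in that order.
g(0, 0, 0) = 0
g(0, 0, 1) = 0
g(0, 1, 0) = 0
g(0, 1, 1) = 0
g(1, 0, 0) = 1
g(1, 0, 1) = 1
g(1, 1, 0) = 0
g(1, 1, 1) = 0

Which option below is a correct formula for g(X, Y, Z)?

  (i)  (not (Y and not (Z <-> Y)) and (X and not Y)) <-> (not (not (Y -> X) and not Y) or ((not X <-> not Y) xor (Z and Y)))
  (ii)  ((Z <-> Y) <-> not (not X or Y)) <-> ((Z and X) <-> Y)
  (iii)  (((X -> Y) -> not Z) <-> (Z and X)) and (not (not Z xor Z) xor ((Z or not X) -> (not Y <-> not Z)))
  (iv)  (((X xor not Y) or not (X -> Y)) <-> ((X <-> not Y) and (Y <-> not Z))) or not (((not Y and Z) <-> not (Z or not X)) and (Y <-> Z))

(ii) fails at (0,0,1): the formula yields 1, g is 0.
(iii) fails at (0,1,1): the formula yields 1, g is 0.
(iv) fails at (0,0,1): the formula yields 1, g is 0.
Only (i) survives; checking it on all 8 rows confirms it matches g.

i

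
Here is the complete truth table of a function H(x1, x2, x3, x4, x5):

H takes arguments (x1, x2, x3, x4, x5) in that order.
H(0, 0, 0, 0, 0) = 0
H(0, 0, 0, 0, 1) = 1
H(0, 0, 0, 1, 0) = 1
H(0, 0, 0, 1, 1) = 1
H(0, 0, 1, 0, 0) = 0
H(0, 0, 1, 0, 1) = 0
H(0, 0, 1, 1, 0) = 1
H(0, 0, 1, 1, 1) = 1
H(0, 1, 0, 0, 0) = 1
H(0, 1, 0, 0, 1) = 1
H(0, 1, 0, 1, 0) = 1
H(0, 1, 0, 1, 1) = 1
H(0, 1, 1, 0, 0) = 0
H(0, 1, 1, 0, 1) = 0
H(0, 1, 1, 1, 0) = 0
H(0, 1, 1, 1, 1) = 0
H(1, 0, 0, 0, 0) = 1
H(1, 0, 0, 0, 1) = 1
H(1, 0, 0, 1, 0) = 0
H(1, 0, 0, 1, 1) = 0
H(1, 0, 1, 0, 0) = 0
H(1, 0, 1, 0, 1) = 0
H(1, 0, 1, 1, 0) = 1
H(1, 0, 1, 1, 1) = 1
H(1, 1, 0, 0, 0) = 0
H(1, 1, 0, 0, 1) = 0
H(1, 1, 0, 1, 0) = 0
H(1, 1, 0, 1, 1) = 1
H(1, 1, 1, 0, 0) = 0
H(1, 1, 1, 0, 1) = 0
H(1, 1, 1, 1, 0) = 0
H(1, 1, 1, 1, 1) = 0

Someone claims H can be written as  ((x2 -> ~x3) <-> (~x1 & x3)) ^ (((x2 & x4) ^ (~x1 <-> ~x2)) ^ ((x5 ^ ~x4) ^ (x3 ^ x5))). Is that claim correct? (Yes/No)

Check the formula against H row by row:
  x1=0, x2=0, x3=0, x4=0, x5=0: formula gives 0, H = 0 ✓
  x1=0, x2=0, x3=0, x4=0, x5=1: formula gives 0, but H = 1 ✗
A single disagreement suffices: at (0,0,0,0,1) they differ, so the formula does not compute H.

No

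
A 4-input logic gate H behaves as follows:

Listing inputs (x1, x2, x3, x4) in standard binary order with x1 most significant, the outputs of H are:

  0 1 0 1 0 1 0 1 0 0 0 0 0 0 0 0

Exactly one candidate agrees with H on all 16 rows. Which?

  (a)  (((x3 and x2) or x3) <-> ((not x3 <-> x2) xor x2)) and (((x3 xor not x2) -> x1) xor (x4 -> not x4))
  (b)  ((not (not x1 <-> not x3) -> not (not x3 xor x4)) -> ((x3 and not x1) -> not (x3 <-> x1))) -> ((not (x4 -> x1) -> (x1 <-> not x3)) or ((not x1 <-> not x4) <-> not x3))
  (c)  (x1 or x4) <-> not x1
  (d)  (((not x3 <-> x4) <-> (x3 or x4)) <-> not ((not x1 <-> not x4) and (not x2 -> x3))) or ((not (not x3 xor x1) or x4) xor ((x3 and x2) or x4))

c

(a): at (0,0,0,0) it gives 1, but H = 0 — eliminated.
(b): at (0,0,0,0) it gives 1, but H = 0 — eliminated.
(d): at (0,0,0,0) it gives 1, but H = 0 — eliminated.
(c) is the remaining candidate, and it agrees with H on all 16 inputs.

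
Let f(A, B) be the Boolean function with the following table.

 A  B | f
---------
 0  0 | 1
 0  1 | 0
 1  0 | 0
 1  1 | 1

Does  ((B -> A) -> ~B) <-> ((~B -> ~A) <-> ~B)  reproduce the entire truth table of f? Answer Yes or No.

Yes

Test each input against both f and the formula:
  A=0, B=0: formula gives 1, f = 1 ✓
  A=0, B=1: formula gives 0, f = 0 ✓
  A=1, B=0: formula gives 0, f = 0 ✓
  A=1, B=1: formula gives 1, f = 1 ✓
No disagreement on any input; they are logically equivalent.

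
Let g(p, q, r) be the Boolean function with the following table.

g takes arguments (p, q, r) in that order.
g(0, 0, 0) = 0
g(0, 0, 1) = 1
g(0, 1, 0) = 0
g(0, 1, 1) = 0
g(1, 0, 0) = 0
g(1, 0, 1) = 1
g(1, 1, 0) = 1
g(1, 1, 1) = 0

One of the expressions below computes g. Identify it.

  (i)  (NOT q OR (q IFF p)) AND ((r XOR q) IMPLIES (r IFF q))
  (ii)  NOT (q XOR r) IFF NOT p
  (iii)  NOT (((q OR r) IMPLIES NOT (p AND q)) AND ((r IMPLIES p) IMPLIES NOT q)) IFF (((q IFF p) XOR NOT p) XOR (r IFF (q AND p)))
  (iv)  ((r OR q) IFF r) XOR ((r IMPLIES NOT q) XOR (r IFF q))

iii

(i): at (0,0,0) it gives 1, but g = 0 — eliminated.
(ii): at (0,0,0) it gives 1, but g = 0 — eliminated.
(iv): at (0,0,0) it gives 1, but g = 0 — eliminated.
(iii) is the remaining candidate, and it agrees with g on all 8 inputs.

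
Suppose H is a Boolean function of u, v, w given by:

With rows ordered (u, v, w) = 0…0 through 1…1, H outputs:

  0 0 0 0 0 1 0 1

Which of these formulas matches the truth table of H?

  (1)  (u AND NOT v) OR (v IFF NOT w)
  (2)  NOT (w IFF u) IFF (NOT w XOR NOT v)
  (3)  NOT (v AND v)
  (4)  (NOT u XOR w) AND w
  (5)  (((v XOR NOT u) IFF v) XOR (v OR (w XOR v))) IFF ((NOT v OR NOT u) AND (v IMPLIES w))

(1) fails at (0,0,1): the formula yields 1, H is 0.
(2) fails at (0,0,0): the formula yields 1, H is 0.
(3) fails at (0,0,0): the formula yields 1, H is 0.
(5) fails at (0,0,1): the formula yields 1, H is 0.
That leaves (4). Evaluating it on every row reproduces the table of H exactly.

4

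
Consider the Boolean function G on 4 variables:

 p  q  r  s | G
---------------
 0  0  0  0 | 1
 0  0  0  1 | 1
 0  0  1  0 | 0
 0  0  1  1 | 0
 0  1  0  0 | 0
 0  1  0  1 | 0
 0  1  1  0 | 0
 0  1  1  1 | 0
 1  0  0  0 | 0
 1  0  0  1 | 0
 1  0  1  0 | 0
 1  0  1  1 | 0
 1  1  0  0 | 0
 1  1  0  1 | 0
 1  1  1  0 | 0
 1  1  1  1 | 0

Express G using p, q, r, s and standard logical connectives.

G(p, q, r, s) = (((¬p ∧ ¬q) ∧ ¬r) ∧ ¬s) ∨ (((¬p ∧ ¬q) ∧ ¬r) ∧ s)

The 1-rows are (0,0,0,0), (0,0,0,1). Each contributes one minterm — ¬p·¬q·¬r·¬s; ¬p·¬q·¬r·s — and their disjunction is a sum-of-products form of G.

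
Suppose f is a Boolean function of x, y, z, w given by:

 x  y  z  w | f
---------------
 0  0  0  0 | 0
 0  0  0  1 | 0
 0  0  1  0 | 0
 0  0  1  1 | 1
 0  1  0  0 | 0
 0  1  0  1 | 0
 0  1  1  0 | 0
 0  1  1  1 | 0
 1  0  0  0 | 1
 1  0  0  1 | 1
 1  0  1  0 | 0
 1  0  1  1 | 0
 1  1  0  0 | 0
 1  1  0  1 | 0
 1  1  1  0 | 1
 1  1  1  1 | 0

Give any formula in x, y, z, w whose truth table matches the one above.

f(x, y, z, w) = (((((not x and not y) and z) and w) or (((x and not y) and not z) and not w)) or (((x and not y) and not z) and w)) or (((x and y) and z) and not w)

f=1 on 4 inputs: (0,0,1,1), (1,0,0,0), (1,0,0,1), (1,1,1,0). Reading each as a conjunction of literals (¬x·¬y·z·w, x·¬y·¬z·¬w, x·¬y·¬z·w, x·y·z·¬w) and taking the OR gives the canonical DNF.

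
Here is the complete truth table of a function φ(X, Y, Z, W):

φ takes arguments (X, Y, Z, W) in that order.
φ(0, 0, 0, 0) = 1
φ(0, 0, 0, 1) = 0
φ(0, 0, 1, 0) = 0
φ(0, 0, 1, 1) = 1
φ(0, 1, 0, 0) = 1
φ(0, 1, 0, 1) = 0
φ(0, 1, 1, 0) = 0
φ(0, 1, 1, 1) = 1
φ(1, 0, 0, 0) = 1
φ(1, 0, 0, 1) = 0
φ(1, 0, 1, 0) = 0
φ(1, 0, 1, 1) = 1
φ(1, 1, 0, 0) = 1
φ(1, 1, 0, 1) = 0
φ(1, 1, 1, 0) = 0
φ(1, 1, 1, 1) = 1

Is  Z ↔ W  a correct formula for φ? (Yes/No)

Check the formula against φ row by row:
  X=0, Y=0, Z=0, W=0: formula gives 1, φ = 1 ✓
  X=0, Y=0, Z=0, W=1: formula gives 0, φ = 0 ✓
  X=0, Y=0, Z=1, W=0: formula gives 0, φ = 0 ✓
  X=0, Y=0, Z=1, W=1: formula gives 1, φ = 1 ✓
  …and likewise for the remaining 12 rows.
Every row agrees, so the formula is equivalent.

Yes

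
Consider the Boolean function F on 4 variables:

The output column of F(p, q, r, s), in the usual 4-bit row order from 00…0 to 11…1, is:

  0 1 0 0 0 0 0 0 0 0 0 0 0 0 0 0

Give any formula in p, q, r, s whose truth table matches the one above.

F(p, q, r, s) = ((¬p ∧ ¬q) ∧ ¬r) ∧ s

F is 1 on exactly one input, (0,0,0,1), whose minterm is ¬p·¬q·¬r·s. So F is just that conjunction.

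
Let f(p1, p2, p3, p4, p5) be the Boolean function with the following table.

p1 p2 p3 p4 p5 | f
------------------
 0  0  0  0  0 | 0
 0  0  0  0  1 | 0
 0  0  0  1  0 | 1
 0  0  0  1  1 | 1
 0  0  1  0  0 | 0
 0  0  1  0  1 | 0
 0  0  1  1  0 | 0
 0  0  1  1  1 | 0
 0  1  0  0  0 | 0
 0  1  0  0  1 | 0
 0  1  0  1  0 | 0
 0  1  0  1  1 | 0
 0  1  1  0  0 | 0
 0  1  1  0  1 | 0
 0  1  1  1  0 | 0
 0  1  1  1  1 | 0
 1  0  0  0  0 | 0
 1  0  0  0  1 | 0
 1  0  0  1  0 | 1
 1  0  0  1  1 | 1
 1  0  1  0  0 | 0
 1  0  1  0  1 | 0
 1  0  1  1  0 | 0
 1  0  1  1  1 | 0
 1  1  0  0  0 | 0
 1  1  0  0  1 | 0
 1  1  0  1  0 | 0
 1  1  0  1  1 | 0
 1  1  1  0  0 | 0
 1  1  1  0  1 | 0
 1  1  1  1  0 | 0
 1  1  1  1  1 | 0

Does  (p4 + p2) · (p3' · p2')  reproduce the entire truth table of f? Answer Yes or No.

Evaluate (p4 + p2) · (p3' · p2') on each row and compare to f:
  p1=0, p2=0, p3=0, p4=0, p5=0: formula gives 0, f = 0 ✓
  p1=0, p2=0, p3=0, p4=0, p5=1: formula gives 0, f = 0 ✓
  p1=0, p2=0, p3=0, p4=1, p5=0: formula gives 1, f = 1 ✓
  p1=0, p2=0, p3=0, p4=1, p5=1: formula gives 1, f = 1 ✓
  … (the remaining 28 rows also agree.)
Every row agrees, so the formula is equivalent.

Yes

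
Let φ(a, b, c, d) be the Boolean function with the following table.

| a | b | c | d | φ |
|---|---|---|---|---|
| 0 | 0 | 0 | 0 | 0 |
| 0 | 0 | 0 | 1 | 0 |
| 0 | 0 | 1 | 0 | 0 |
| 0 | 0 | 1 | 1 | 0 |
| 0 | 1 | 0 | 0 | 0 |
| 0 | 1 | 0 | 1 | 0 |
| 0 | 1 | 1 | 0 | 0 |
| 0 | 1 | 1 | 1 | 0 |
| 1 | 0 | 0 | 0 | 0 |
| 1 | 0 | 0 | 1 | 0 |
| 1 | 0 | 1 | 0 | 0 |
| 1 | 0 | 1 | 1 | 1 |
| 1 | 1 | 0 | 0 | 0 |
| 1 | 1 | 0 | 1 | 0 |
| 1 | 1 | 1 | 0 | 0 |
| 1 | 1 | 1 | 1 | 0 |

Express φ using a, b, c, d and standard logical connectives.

φ(a, b, c, d) = ((a & ~b) & c) & d

Only row (1,0,1,1) gives 1. That row's minterm a·¬b·c·d is φ directly.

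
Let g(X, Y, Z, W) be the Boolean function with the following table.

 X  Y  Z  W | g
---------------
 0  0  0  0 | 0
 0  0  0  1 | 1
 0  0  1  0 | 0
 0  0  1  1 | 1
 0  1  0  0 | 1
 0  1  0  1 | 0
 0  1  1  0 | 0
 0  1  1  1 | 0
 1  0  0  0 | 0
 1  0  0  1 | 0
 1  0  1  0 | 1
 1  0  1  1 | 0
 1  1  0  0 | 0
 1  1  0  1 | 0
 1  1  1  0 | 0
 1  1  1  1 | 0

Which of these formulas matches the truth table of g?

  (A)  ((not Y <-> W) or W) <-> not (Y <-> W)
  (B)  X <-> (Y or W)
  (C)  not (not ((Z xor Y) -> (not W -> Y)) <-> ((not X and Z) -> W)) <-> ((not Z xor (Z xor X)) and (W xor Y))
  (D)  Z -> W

(A) fails at (0,0,0,0): the formula yields 1, g is 0.
(B) fails at (0,0,0,0): the formula yields 1, g is 0.
(D) fails at (0,0,0,0): the formula yields 1, g is 0.
That leaves (C). Evaluating it on every row reproduces the table of g exactly.

C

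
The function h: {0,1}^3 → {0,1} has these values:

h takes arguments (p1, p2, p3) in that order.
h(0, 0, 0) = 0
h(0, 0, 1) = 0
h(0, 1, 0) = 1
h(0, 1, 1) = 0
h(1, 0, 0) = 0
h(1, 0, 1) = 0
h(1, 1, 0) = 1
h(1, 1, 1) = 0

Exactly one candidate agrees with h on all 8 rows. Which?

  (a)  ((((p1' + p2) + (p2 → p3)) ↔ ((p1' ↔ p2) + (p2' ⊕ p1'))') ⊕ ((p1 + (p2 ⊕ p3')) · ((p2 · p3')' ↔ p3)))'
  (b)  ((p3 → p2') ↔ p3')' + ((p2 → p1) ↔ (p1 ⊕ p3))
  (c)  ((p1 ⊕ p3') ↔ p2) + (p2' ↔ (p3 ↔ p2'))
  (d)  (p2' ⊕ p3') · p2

(a) fails at (1,0,0): the formula yields 1, h is 0.
(b) fails at (0,0,1): the formula yields 1, h is 0.
(c) fails at (0,0,1): the formula yields 1, h is 0.
(d) is the remaining candidate, and it agrees with h on all 8 inputs.

d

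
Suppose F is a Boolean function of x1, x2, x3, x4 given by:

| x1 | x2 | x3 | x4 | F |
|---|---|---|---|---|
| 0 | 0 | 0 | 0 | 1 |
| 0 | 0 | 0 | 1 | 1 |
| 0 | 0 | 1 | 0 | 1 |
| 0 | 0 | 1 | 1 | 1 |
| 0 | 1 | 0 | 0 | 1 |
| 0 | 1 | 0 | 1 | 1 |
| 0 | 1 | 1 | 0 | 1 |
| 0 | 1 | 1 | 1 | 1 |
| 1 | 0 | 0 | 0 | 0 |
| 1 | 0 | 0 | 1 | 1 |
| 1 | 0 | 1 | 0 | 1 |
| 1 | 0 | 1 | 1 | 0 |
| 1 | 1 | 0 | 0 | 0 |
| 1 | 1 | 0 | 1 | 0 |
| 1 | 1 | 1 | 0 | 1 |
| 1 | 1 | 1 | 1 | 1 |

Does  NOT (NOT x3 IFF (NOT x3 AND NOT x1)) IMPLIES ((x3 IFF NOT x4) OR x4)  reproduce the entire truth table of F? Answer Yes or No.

No

Test each input against both F and the formula:
  x1=0, x2=0, x3=0, x4=0: formula gives 1, F = 1 ✓
  x1=0, x2=0, x3=0, x4=1: formula gives 1, F = 1 ✓
  x1=0, x2=0, x3=1, x4=0: formula gives 1, F = 1 ✓
  x1=0, x2=0, x3=1, x4=1: formula gives 1, F = 1 ✓
  …
  x1=1, x2=0, x3=1, x4=1: formula gives 1, but F = 0 ✗
A single disagreement suffices: at (1,0,1,1) they differ, so the formula does not compute F.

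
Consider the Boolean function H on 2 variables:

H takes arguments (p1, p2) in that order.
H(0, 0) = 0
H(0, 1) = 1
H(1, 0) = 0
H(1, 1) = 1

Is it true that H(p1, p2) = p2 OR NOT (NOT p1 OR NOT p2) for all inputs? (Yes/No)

Yes

Evaluate p2 OR NOT (NOT p1 OR NOT p2) on each row and compare to H:
  p1=0, p2=0: formula gives 0, H = 0 ✓
  p1=0, p2=1: formula gives 1, H = 1 ✓
  p1=1, p2=0: formula gives 0, H = 0 ✓
  p1=1, p2=1: formula gives 1, H = 1 ✓
All 4 rows match — the expression computes H exactly.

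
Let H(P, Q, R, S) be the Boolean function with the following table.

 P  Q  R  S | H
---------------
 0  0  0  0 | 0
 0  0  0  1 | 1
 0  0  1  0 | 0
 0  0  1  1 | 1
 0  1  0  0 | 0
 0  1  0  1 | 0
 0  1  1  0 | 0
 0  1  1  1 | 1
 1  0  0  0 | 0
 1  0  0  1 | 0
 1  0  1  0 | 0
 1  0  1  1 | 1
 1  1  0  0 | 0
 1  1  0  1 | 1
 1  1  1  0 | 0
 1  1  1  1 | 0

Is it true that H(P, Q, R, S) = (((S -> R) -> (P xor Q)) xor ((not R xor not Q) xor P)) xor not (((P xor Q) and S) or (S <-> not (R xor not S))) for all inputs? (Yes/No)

Check the formula against H row by row:
  P=0, Q=0, R=0, S=0: formula gives 0, H = 0 ✓
  P=0, Q=0, R=0, S=1: formula gives 1, H = 1 ✓
  P=0, Q=0, R=1, S=0: formula gives 0, H = 0 ✓
  P=0, Q=0, R=1, S=1: formula gives 0, but H = 1 ✗
Since they disagree at (0,0,1,1), the expression is not a correct formula for H.

No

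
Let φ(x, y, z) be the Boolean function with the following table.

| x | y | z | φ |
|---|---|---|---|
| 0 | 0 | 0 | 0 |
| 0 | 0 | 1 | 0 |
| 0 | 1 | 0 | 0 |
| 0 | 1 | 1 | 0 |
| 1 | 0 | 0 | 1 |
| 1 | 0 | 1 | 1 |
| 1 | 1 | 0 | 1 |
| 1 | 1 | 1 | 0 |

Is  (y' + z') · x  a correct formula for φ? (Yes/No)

Yes

Evaluate (y' + z') · x on each row and compare to φ:
  x=0, y=0, z=0: formula gives 0, φ = 0 ✓
  x=0, y=0, z=1: formula gives 0, φ = 0 ✓
  x=0, y=1, z=0: formula gives 0, φ = 0 ✓
  x=0, y=1, z=1: formula gives 0, φ = 0 ✓
  x=1, y=0, z=0: formula gives 1, φ = 1 ✓
  …and likewise for the remaining 3 rows.
All 8 rows match — the expression computes φ exactly.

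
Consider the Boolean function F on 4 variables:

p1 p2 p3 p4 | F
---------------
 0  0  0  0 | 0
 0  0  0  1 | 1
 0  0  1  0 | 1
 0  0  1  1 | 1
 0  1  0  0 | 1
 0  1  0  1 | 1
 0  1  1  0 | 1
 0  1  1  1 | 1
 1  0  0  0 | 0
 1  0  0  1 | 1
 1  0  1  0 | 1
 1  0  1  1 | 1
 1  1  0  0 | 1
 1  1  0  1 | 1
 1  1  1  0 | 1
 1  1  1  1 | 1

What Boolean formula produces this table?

F(p1, p2, p3, p4) = not ((((not p1 and not p2) and not p3) and not p4) or (((p1 and not p2) and not p3) and not p4))

The 0-rows are (0,0,0,0), (1,0,0,0). Take each as a conjunction (¬p1·¬p2·¬p3·¬p4, p1·¬p2·¬p3·¬p4), form their disjunction, and complement — that gives a formula that is 1 everywhere F is.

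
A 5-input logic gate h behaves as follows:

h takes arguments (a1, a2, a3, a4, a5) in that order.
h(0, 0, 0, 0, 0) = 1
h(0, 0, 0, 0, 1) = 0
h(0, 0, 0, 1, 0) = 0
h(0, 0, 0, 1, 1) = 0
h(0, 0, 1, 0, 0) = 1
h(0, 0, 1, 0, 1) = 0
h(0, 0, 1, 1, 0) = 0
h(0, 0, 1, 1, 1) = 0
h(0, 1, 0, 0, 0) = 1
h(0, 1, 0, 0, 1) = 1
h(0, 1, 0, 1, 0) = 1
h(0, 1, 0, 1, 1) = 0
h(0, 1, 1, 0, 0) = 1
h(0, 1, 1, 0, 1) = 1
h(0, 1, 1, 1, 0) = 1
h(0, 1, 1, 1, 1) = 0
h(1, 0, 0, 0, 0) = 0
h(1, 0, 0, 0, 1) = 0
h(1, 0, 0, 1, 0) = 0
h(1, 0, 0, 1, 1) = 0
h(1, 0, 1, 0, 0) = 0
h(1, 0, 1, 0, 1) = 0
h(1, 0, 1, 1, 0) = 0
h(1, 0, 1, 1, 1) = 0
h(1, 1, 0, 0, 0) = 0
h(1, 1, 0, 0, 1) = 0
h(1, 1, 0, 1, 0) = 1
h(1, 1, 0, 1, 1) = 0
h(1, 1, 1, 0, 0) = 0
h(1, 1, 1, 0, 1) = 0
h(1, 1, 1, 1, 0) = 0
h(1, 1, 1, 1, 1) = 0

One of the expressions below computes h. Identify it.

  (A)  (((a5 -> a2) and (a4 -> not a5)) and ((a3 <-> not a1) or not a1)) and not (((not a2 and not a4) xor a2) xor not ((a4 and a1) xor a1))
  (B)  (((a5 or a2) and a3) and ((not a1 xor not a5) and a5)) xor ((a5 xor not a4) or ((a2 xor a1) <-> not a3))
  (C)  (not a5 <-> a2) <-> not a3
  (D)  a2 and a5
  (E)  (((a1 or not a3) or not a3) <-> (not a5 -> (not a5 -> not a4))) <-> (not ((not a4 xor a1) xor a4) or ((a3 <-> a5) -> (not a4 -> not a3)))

A

(B) fails at (0,0,0,1,1): the formula yields 1, h is 0.
(C) fails at (0,0,0,0,0): the formula yields 0, h is 1.
(D) fails at (0,0,0,0,0): the formula yields 0, h is 1.
(E) fails at (0,0,0,0,1): the formula yields 1, h is 0.
That leaves (A). Evaluating it on every row reproduces the table of h exactly.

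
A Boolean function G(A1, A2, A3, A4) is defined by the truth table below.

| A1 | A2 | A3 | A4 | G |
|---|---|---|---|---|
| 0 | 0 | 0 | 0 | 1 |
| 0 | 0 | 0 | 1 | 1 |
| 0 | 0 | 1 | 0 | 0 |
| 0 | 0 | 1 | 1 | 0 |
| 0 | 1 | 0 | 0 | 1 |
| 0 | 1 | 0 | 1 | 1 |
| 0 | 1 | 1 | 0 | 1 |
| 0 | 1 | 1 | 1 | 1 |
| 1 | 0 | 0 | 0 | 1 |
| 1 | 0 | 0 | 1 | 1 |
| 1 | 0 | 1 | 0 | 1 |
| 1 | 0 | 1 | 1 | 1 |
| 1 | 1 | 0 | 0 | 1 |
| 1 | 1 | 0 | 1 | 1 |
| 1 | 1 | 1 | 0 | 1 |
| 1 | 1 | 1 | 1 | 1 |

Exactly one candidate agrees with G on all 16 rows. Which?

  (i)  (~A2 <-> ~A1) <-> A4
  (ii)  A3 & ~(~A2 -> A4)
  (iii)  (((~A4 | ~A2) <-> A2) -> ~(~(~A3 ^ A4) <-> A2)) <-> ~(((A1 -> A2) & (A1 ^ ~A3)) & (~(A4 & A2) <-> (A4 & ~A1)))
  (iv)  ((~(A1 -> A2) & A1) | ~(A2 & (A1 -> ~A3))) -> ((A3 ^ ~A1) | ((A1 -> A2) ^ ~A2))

(i) disagrees with G on (0,0,0,0) (formula → 0, table → 1); rule it out.
(ii) disagrees with G on (0,0,0,0) (formula → 0, table → 1); rule it out.
(iii) disagrees with G on (0,0,0,1) (formula → 0, table → 1); rule it out.
(iv) is the remaining candidate, and it agrees with G on all 16 inputs.

iv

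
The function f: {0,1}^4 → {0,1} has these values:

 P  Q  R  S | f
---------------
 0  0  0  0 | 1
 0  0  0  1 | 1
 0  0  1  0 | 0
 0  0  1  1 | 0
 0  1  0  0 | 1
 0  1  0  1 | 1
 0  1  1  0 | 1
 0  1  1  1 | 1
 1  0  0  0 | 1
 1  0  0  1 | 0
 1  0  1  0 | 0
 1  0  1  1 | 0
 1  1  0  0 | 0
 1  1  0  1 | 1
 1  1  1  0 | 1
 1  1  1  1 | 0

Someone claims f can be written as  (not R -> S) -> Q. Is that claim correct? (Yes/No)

No

Evaluate (not R -> S) -> Q on each row and compare to f:
  P=0, Q=0, R=0, S=0: formula gives 1, f = 1 ✓
  P=0, Q=0, R=0, S=1: formula gives 0, but f = 1 ✗
A single disagreement suffices: at (0,0,0,1) they differ, so the formula does not compute f.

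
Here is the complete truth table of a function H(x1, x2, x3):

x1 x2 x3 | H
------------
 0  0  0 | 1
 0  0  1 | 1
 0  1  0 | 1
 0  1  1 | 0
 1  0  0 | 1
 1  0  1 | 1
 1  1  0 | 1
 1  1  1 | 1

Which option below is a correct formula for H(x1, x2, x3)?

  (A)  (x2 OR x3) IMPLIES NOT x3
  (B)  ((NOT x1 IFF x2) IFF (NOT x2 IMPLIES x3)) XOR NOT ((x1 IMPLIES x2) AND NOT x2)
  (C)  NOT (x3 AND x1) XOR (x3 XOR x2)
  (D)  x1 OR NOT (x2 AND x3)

D

(A) fails at (0,0,1): the formula yields 0, H is 1.
(B) fails at (0,0,1): the formula yields 0, H is 1.
(C) fails at (0,0,1): the formula yields 0, H is 1.
Only (D) survives; checking it on all 8 rows confirms it matches H.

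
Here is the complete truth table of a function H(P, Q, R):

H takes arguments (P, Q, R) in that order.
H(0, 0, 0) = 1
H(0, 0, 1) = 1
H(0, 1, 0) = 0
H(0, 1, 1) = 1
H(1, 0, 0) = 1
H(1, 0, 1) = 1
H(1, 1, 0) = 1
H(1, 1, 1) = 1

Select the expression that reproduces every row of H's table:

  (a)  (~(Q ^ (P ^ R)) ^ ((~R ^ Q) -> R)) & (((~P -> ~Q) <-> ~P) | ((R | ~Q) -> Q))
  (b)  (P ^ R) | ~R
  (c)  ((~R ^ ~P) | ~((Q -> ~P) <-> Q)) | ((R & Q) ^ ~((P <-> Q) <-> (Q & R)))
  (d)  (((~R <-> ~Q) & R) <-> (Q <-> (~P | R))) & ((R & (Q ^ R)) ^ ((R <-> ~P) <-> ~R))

(a): at (0,1,0) it gives 1, but H = 0 — eliminated.
(b): at (0,1,0) it gives 1, but H = 0 — eliminated.
(d): at (0,0,0) it gives 0, but H = 1 — eliminated.
Only (c) survives; checking it on all 8 rows confirms it matches H.

c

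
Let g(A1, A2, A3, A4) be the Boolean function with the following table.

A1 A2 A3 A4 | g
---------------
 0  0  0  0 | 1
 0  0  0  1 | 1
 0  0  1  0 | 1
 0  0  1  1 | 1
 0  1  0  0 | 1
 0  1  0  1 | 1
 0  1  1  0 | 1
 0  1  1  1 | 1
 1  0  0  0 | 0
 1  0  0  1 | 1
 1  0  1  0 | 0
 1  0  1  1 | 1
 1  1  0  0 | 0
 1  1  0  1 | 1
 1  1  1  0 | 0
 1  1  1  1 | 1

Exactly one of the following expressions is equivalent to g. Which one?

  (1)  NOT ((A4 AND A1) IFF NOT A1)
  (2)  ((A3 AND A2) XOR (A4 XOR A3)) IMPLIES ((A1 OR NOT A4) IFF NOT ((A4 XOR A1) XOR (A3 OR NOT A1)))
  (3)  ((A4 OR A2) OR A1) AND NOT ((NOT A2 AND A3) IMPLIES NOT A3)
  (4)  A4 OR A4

(2) disagrees with g on (0,0,0,1) (formula → 0, table → 1); rule it out.
(3) disagrees with g on (0,0,0,0) (formula → 0, table → 1); rule it out.
(4) disagrees with g on (0,0,0,0) (formula → 0, table → 1); rule it out.
That leaves (1). Evaluating it on every row reproduces the table of g exactly.

1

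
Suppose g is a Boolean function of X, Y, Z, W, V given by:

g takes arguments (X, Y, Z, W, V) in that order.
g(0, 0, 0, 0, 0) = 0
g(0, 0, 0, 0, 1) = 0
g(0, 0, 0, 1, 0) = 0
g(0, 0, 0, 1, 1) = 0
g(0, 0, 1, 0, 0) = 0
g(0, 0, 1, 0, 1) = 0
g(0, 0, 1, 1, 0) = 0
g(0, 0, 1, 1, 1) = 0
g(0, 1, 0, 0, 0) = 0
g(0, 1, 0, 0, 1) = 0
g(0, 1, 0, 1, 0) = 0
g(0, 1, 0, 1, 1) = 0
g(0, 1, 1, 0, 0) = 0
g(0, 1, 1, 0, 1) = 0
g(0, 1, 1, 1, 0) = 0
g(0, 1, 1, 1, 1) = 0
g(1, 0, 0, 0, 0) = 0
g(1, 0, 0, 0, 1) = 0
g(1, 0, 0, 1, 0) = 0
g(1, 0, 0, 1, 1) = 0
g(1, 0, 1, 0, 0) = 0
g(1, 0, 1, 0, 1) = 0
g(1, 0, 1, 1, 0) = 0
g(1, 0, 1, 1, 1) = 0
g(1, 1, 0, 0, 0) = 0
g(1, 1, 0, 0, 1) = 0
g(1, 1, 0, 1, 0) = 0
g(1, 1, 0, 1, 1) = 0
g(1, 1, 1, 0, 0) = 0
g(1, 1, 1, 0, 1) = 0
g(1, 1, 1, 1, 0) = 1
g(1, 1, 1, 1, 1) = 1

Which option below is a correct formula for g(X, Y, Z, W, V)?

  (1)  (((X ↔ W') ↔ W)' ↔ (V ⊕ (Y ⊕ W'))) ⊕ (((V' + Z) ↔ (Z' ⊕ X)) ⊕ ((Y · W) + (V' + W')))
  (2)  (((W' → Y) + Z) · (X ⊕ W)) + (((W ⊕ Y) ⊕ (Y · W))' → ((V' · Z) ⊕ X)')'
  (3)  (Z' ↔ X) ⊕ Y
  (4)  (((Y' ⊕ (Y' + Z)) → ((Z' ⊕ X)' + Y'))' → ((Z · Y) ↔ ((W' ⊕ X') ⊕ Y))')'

(1) disagrees with g on (0,0,0,1,0) (formula → 1, table → 0); rule it out.
(2) disagrees with g on (0,0,0,1,0) (formula → 1, table → 0); rule it out.
(3) disagrees with g on (0,0,1,0,0) (formula → 1, table → 0); rule it out.
(4) is the remaining candidate, and it agrees with g on all 32 inputs.

4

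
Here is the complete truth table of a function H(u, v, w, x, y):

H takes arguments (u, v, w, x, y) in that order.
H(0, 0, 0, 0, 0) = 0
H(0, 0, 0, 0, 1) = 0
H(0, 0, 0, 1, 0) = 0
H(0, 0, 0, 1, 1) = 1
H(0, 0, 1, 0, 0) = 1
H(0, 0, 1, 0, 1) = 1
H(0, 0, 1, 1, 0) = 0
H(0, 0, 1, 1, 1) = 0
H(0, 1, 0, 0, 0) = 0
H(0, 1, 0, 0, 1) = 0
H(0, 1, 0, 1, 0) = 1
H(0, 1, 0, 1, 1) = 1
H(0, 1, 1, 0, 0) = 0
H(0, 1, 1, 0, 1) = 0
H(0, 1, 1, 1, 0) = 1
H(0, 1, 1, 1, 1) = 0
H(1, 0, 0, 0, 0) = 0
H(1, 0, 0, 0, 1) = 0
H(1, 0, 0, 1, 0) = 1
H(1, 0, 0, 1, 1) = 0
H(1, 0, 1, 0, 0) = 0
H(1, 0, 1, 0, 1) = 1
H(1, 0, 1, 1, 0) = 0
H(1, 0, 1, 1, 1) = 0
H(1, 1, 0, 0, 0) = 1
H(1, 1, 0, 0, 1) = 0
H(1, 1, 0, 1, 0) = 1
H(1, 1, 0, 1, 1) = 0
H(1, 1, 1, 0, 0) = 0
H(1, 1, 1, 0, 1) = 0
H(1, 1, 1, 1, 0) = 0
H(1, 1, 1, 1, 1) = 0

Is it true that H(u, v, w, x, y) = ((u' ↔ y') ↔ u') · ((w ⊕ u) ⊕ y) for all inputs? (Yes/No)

No

Evaluate ((u' ↔ y') ↔ u') · ((w ⊕ u) ⊕ y) on each row and compare to H:
  u=0, v=0, w=0, x=0, y=0: formula gives 0, H = 0 ✓
  u=0, v=0, w=0, x=0, y=1: formula gives 0, H = 0 ✓
  u=0, v=0, w=0, x=1, y=0: formula gives 0, H = 0 ✓
  u=0, v=0, w=0, x=1, y=1: formula gives 0, but H = 1 ✗
Since they disagree at (0,0,0,1,1), the expression is not a correct formula for H.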